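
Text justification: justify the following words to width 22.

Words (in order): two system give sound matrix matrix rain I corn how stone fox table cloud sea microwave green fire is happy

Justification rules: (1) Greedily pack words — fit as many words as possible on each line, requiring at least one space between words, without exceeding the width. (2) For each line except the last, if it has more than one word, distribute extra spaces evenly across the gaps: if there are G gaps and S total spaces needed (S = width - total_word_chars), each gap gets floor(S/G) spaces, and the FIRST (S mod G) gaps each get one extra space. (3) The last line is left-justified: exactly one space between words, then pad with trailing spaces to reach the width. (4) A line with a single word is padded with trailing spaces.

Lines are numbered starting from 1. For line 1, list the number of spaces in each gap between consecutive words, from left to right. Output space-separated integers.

Answer: 2 1 1

Derivation:
Line 1: ['two', 'system', 'give', 'sound'] (min_width=21, slack=1)
Line 2: ['matrix', 'matrix', 'rain', 'I'] (min_width=20, slack=2)
Line 3: ['corn', 'how', 'stone', 'fox'] (min_width=18, slack=4)
Line 4: ['table', 'cloud', 'sea'] (min_width=15, slack=7)
Line 5: ['microwave', 'green', 'fire'] (min_width=20, slack=2)
Line 6: ['is', 'happy'] (min_width=8, slack=14)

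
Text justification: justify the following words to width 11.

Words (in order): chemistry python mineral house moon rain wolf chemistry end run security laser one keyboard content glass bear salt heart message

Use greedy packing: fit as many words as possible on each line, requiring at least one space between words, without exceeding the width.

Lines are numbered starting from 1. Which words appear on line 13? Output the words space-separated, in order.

Line 1: ['chemistry'] (min_width=9, slack=2)
Line 2: ['python'] (min_width=6, slack=5)
Line 3: ['mineral'] (min_width=7, slack=4)
Line 4: ['house', 'moon'] (min_width=10, slack=1)
Line 5: ['rain', 'wolf'] (min_width=9, slack=2)
Line 6: ['chemistry'] (min_width=9, slack=2)
Line 7: ['end', 'run'] (min_width=7, slack=4)
Line 8: ['security'] (min_width=8, slack=3)
Line 9: ['laser', 'one'] (min_width=9, slack=2)
Line 10: ['keyboard'] (min_width=8, slack=3)
Line 11: ['content'] (min_width=7, slack=4)
Line 12: ['glass', 'bear'] (min_width=10, slack=1)
Line 13: ['salt', 'heart'] (min_width=10, slack=1)
Line 14: ['message'] (min_width=7, slack=4)

Answer: salt heart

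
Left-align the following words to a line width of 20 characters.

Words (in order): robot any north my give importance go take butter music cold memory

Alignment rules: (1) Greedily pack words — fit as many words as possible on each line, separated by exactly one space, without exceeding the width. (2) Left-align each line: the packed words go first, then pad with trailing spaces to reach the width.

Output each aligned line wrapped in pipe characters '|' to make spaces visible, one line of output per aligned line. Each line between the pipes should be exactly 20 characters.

Line 1: ['robot', 'any', 'north', 'my'] (min_width=18, slack=2)
Line 2: ['give', 'importance', 'go'] (min_width=18, slack=2)
Line 3: ['take', 'butter', 'music'] (min_width=17, slack=3)
Line 4: ['cold', 'memory'] (min_width=11, slack=9)

Answer: |robot any north my  |
|give importance go  |
|take butter music   |
|cold memory         |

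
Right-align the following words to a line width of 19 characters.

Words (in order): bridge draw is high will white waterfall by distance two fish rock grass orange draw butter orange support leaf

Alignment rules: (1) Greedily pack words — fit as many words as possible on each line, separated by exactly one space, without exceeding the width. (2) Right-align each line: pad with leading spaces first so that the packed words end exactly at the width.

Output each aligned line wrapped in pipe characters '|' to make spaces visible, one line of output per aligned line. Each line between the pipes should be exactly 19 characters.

Answer: |bridge draw is high|
|         will white|
|       waterfall by|
|  distance two fish|
|  rock grass orange|
| draw butter orange|
|       support leaf|

Derivation:
Line 1: ['bridge', 'draw', 'is', 'high'] (min_width=19, slack=0)
Line 2: ['will', 'white'] (min_width=10, slack=9)
Line 3: ['waterfall', 'by'] (min_width=12, slack=7)
Line 4: ['distance', 'two', 'fish'] (min_width=17, slack=2)
Line 5: ['rock', 'grass', 'orange'] (min_width=17, slack=2)
Line 6: ['draw', 'butter', 'orange'] (min_width=18, slack=1)
Line 7: ['support', 'leaf'] (min_width=12, slack=7)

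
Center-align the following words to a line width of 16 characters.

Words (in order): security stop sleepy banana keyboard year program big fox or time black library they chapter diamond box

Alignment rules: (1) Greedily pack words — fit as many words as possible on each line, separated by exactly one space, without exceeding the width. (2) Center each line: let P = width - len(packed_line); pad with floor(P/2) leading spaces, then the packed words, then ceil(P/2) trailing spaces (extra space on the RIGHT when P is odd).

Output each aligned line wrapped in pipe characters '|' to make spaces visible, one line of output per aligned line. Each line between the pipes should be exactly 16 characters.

Answer: | security stop  |
| sleepy banana  |
| keyboard year  |
|program big fox |
| or time black  |
|  library they  |
|chapter diamond |
|      box       |

Derivation:
Line 1: ['security', 'stop'] (min_width=13, slack=3)
Line 2: ['sleepy', 'banana'] (min_width=13, slack=3)
Line 3: ['keyboard', 'year'] (min_width=13, slack=3)
Line 4: ['program', 'big', 'fox'] (min_width=15, slack=1)
Line 5: ['or', 'time', 'black'] (min_width=13, slack=3)
Line 6: ['library', 'they'] (min_width=12, slack=4)
Line 7: ['chapter', 'diamond'] (min_width=15, slack=1)
Line 8: ['box'] (min_width=3, slack=13)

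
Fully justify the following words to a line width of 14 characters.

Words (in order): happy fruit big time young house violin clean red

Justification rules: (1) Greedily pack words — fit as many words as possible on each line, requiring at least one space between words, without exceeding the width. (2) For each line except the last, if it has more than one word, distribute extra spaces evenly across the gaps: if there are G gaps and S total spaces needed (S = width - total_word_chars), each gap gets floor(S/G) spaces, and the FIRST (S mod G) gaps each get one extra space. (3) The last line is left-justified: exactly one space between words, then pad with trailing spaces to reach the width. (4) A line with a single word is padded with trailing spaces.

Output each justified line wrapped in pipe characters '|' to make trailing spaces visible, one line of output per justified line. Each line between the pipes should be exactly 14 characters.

Line 1: ['happy', 'fruit'] (min_width=11, slack=3)
Line 2: ['big', 'time', 'young'] (min_width=14, slack=0)
Line 3: ['house', 'violin'] (min_width=12, slack=2)
Line 4: ['clean', 'red'] (min_width=9, slack=5)

Answer: |happy    fruit|
|big time young|
|house   violin|
|clean red     |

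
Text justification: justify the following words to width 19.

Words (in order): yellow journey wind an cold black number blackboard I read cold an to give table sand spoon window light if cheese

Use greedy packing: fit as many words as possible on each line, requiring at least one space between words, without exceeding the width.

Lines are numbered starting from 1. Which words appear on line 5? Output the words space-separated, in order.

Line 1: ['yellow', 'journey', 'wind'] (min_width=19, slack=0)
Line 2: ['an', 'cold', 'black'] (min_width=13, slack=6)
Line 3: ['number', 'blackboard', 'I'] (min_width=19, slack=0)
Line 4: ['read', 'cold', 'an', 'to'] (min_width=15, slack=4)
Line 5: ['give', 'table', 'sand'] (min_width=15, slack=4)
Line 6: ['spoon', 'window', 'light'] (min_width=18, slack=1)
Line 7: ['if', 'cheese'] (min_width=9, slack=10)

Answer: give table sand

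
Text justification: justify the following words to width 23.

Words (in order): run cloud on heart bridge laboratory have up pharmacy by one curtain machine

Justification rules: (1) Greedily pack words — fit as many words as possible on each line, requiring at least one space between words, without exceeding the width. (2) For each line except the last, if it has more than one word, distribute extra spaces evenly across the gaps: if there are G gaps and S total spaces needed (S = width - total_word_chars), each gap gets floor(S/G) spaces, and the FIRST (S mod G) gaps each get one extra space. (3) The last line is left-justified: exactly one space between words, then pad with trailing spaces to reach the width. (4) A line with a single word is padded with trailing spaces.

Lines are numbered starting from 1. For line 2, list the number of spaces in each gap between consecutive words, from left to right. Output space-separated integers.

Line 1: ['run', 'cloud', 'on', 'heart'] (min_width=18, slack=5)
Line 2: ['bridge', 'laboratory', 'have'] (min_width=22, slack=1)
Line 3: ['up', 'pharmacy', 'by', 'one'] (min_width=18, slack=5)
Line 4: ['curtain', 'machine'] (min_width=15, slack=8)

Answer: 2 1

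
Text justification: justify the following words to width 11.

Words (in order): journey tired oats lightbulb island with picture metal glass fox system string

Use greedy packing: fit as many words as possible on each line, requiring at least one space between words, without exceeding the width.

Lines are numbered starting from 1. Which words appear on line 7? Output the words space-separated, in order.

Answer: fox system

Derivation:
Line 1: ['journey'] (min_width=7, slack=4)
Line 2: ['tired', 'oats'] (min_width=10, slack=1)
Line 3: ['lightbulb'] (min_width=9, slack=2)
Line 4: ['island', 'with'] (min_width=11, slack=0)
Line 5: ['picture'] (min_width=7, slack=4)
Line 6: ['metal', 'glass'] (min_width=11, slack=0)
Line 7: ['fox', 'system'] (min_width=10, slack=1)
Line 8: ['string'] (min_width=6, slack=5)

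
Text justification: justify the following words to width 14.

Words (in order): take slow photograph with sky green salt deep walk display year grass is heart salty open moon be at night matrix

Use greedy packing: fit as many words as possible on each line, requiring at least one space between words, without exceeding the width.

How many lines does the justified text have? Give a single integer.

Line 1: ['take', 'slow'] (min_width=9, slack=5)
Line 2: ['photograph'] (min_width=10, slack=4)
Line 3: ['with', 'sky', 'green'] (min_width=14, slack=0)
Line 4: ['salt', 'deep', 'walk'] (min_width=14, slack=0)
Line 5: ['display', 'year'] (min_width=12, slack=2)
Line 6: ['grass', 'is', 'heart'] (min_width=14, slack=0)
Line 7: ['salty', 'open'] (min_width=10, slack=4)
Line 8: ['moon', 'be', 'at'] (min_width=10, slack=4)
Line 9: ['night', 'matrix'] (min_width=12, slack=2)
Total lines: 9

Answer: 9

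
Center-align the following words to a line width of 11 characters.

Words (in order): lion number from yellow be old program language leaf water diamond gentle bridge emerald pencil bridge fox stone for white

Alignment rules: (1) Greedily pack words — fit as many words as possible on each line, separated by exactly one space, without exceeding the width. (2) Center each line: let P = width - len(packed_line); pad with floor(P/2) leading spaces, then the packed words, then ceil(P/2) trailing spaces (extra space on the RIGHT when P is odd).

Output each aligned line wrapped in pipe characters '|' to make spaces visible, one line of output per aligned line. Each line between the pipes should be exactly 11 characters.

Line 1: ['lion', 'number'] (min_width=11, slack=0)
Line 2: ['from', 'yellow'] (min_width=11, slack=0)
Line 3: ['be', 'old'] (min_width=6, slack=5)
Line 4: ['program'] (min_width=7, slack=4)
Line 5: ['language'] (min_width=8, slack=3)
Line 6: ['leaf', 'water'] (min_width=10, slack=1)
Line 7: ['diamond'] (min_width=7, slack=4)
Line 8: ['gentle'] (min_width=6, slack=5)
Line 9: ['bridge'] (min_width=6, slack=5)
Line 10: ['emerald'] (min_width=7, slack=4)
Line 11: ['pencil'] (min_width=6, slack=5)
Line 12: ['bridge', 'fox'] (min_width=10, slack=1)
Line 13: ['stone', 'for'] (min_width=9, slack=2)
Line 14: ['white'] (min_width=5, slack=6)

Answer: |lion number|
|from yellow|
|  be old   |
|  program  |
| language  |
|leaf water |
|  diamond  |
|  gentle   |
|  bridge   |
|  emerald  |
|  pencil   |
|bridge fox |
| stone for |
|   white   |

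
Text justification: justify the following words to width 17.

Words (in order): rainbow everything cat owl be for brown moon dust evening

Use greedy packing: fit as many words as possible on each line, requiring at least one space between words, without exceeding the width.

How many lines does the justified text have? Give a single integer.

Answer: 4

Derivation:
Line 1: ['rainbow'] (min_width=7, slack=10)
Line 2: ['everything', 'cat'] (min_width=14, slack=3)
Line 3: ['owl', 'be', 'for', 'brown'] (min_width=16, slack=1)
Line 4: ['moon', 'dust', 'evening'] (min_width=17, slack=0)
Total lines: 4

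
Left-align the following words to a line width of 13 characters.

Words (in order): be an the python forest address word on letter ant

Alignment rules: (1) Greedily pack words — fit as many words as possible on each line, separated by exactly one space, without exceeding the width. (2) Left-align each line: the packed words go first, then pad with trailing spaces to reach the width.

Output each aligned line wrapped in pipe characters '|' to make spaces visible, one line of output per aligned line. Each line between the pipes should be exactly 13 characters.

Line 1: ['be', 'an', 'the'] (min_width=9, slack=4)
Line 2: ['python', 'forest'] (min_width=13, slack=0)
Line 3: ['address', 'word'] (min_width=12, slack=1)
Line 4: ['on', 'letter', 'ant'] (min_width=13, slack=0)

Answer: |be an the    |
|python forest|
|address word |
|on letter ant|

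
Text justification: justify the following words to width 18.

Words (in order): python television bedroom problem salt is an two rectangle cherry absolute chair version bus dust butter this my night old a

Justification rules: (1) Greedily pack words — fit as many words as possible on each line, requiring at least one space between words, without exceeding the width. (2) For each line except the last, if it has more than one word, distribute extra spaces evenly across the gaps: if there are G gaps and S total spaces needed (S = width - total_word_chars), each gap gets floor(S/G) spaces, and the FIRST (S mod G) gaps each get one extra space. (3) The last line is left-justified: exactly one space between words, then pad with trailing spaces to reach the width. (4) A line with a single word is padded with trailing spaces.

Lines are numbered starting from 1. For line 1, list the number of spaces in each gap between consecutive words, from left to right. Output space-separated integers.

Answer: 2

Derivation:
Line 1: ['python', 'television'] (min_width=17, slack=1)
Line 2: ['bedroom', 'problem'] (min_width=15, slack=3)
Line 3: ['salt', 'is', 'an', 'two'] (min_width=14, slack=4)
Line 4: ['rectangle', 'cherry'] (min_width=16, slack=2)
Line 5: ['absolute', 'chair'] (min_width=14, slack=4)
Line 6: ['version', 'bus', 'dust'] (min_width=16, slack=2)
Line 7: ['butter', 'this', 'my'] (min_width=14, slack=4)
Line 8: ['night', 'old', 'a'] (min_width=11, slack=7)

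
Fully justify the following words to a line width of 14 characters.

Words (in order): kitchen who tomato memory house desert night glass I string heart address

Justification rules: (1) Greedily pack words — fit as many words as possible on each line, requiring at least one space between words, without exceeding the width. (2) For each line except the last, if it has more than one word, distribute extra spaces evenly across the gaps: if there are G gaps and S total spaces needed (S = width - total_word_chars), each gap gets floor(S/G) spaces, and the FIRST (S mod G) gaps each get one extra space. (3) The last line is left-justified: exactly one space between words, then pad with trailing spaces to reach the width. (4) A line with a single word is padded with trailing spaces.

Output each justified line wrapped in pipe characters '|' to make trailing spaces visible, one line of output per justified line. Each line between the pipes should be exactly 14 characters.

Answer: |kitchen    who|
|tomato  memory|
|house   desert|
|night  glass I|
|string   heart|
|address       |

Derivation:
Line 1: ['kitchen', 'who'] (min_width=11, slack=3)
Line 2: ['tomato', 'memory'] (min_width=13, slack=1)
Line 3: ['house', 'desert'] (min_width=12, slack=2)
Line 4: ['night', 'glass', 'I'] (min_width=13, slack=1)
Line 5: ['string', 'heart'] (min_width=12, slack=2)
Line 6: ['address'] (min_width=7, slack=7)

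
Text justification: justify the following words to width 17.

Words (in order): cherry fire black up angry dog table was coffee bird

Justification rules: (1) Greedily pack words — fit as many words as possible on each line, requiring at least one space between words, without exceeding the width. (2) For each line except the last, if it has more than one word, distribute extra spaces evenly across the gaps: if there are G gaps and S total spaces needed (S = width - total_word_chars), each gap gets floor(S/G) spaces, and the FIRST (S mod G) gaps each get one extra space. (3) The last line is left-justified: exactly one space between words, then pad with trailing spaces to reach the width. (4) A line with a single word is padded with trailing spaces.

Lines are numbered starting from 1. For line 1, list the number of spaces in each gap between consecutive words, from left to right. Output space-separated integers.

Answer: 1 1

Derivation:
Line 1: ['cherry', 'fire', 'black'] (min_width=17, slack=0)
Line 2: ['up', 'angry', 'dog'] (min_width=12, slack=5)
Line 3: ['table', 'was', 'coffee'] (min_width=16, slack=1)
Line 4: ['bird'] (min_width=4, slack=13)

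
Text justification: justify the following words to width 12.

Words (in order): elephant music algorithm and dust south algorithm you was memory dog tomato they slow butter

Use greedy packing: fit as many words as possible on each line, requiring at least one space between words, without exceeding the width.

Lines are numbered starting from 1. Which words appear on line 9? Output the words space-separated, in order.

Line 1: ['elephant'] (min_width=8, slack=4)
Line 2: ['music'] (min_width=5, slack=7)
Line 3: ['algorithm'] (min_width=9, slack=3)
Line 4: ['and', 'dust'] (min_width=8, slack=4)
Line 5: ['south'] (min_width=5, slack=7)
Line 6: ['algorithm'] (min_width=9, slack=3)
Line 7: ['you', 'was'] (min_width=7, slack=5)
Line 8: ['memory', 'dog'] (min_width=10, slack=2)
Line 9: ['tomato', 'they'] (min_width=11, slack=1)
Line 10: ['slow', 'butter'] (min_width=11, slack=1)

Answer: tomato they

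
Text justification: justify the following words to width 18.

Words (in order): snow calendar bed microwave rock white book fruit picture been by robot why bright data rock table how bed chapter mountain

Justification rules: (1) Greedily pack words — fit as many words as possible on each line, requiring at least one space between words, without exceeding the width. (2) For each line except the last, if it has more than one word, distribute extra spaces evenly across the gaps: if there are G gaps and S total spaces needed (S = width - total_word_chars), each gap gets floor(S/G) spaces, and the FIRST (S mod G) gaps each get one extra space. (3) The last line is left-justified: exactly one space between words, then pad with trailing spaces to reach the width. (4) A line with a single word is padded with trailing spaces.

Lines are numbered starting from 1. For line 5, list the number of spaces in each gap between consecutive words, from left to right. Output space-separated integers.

Line 1: ['snow', 'calendar', 'bed'] (min_width=17, slack=1)
Line 2: ['microwave', 'rock'] (min_width=14, slack=4)
Line 3: ['white', 'book', 'fruit'] (min_width=16, slack=2)
Line 4: ['picture', 'been', 'by'] (min_width=15, slack=3)
Line 5: ['robot', 'why', 'bright'] (min_width=16, slack=2)
Line 6: ['data', 'rock', 'table'] (min_width=15, slack=3)
Line 7: ['how', 'bed', 'chapter'] (min_width=15, slack=3)
Line 8: ['mountain'] (min_width=8, slack=10)

Answer: 2 2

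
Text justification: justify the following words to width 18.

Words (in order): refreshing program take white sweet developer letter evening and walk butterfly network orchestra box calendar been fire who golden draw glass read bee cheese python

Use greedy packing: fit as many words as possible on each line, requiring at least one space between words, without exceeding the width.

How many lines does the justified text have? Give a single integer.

Answer: 10

Derivation:
Line 1: ['refreshing', 'program'] (min_width=18, slack=0)
Line 2: ['take', 'white', 'sweet'] (min_width=16, slack=2)
Line 3: ['developer', 'letter'] (min_width=16, slack=2)
Line 4: ['evening', 'and', 'walk'] (min_width=16, slack=2)
Line 5: ['butterfly', 'network'] (min_width=17, slack=1)
Line 6: ['orchestra', 'box'] (min_width=13, slack=5)
Line 7: ['calendar', 'been', 'fire'] (min_width=18, slack=0)
Line 8: ['who', 'golden', 'draw'] (min_width=15, slack=3)
Line 9: ['glass', 'read', 'bee'] (min_width=14, slack=4)
Line 10: ['cheese', 'python'] (min_width=13, slack=5)
Total lines: 10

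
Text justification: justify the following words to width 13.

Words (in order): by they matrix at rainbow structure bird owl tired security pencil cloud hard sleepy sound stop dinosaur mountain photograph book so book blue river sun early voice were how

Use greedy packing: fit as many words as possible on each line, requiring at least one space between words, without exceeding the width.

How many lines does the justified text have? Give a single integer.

Answer: 18

Derivation:
Line 1: ['by', 'they'] (min_width=7, slack=6)
Line 2: ['matrix', 'at'] (min_width=9, slack=4)
Line 3: ['rainbow'] (min_width=7, slack=6)
Line 4: ['structure'] (min_width=9, slack=4)
Line 5: ['bird', 'owl'] (min_width=8, slack=5)
Line 6: ['tired'] (min_width=5, slack=8)
Line 7: ['security'] (min_width=8, slack=5)
Line 8: ['pencil', 'cloud'] (min_width=12, slack=1)
Line 9: ['hard', 'sleepy'] (min_width=11, slack=2)
Line 10: ['sound', 'stop'] (min_width=10, slack=3)
Line 11: ['dinosaur'] (min_width=8, slack=5)
Line 12: ['mountain'] (min_width=8, slack=5)
Line 13: ['photograph'] (min_width=10, slack=3)
Line 14: ['book', 'so', 'book'] (min_width=12, slack=1)
Line 15: ['blue', 'river'] (min_width=10, slack=3)
Line 16: ['sun', 'early'] (min_width=9, slack=4)
Line 17: ['voice', 'were'] (min_width=10, slack=3)
Line 18: ['how'] (min_width=3, slack=10)
Total lines: 18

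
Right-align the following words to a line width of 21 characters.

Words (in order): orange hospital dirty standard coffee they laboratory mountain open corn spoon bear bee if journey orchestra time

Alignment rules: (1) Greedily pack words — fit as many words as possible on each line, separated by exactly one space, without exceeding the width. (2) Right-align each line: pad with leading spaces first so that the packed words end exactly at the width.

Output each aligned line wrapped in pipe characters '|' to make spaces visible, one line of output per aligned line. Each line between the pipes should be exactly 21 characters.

Line 1: ['orange', 'hospital', 'dirty'] (min_width=21, slack=0)
Line 2: ['standard', 'coffee', 'they'] (min_width=20, slack=1)
Line 3: ['laboratory', 'mountain'] (min_width=19, slack=2)
Line 4: ['open', 'corn', 'spoon', 'bear'] (min_width=20, slack=1)
Line 5: ['bee', 'if', 'journey'] (min_width=14, slack=7)
Line 6: ['orchestra', 'time'] (min_width=14, slack=7)

Answer: |orange hospital dirty|
| standard coffee they|
|  laboratory mountain|
| open corn spoon bear|
|       bee if journey|
|       orchestra time|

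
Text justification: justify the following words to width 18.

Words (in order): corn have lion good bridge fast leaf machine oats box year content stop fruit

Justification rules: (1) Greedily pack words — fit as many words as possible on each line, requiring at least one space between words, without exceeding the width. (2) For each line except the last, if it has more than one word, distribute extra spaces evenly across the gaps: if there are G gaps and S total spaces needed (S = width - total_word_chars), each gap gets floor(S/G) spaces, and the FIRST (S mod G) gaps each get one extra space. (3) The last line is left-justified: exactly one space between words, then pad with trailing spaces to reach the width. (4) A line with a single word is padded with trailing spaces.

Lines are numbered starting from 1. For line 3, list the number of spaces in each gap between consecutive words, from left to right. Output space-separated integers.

Line 1: ['corn', 'have', 'lion'] (min_width=14, slack=4)
Line 2: ['good', 'bridge', 'fast'] (min_width=16, slack=2)
Line 3: ['leaf', 'machine', 'oats'] (min_width=17, slack=1)
Line 4: ['box', 'year', 'content'] (min_width=16, slack=2)
Line 5: ['stop', 'fruit'] (min_width=10, slack=8)

Answer: 2 1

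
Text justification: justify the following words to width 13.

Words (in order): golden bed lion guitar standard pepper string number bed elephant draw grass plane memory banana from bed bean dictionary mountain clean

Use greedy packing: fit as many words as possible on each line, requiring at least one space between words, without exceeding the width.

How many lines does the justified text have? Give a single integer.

Answer: 12

Derivation:
Line 1: ['golden', 'bed'] (min_width=10, slack=3)
Line 2: ['lion', 'guitar'] (min_width=11, slack=2)
Line 3: ['standard'] (min_width=8, slack=5)
Line 4: ['pepper', 'string'] (min_width=13, slack=0)
Line 5: ['number', 'bed'] (min_width=10, slack=3)
Line 6: ['elephant', 'draw'] (min_width=13, slack=0)
Line 7: ['grass', 'plane'] (min_width=11, slack=2)
Line 8: ['memory', 'banana'] (min_width=13, slack=0)
Line 9: ['from', 'bed', 'bean'] (min_width=13, slack=0)
Line 10: ['dictionary'] (min_width=10, slack=3)
Line 11: ['mountain'] (min_width=8, slack=5)
Line 12: ['clean'] (min_width=5, slack=8)
Total lines: 12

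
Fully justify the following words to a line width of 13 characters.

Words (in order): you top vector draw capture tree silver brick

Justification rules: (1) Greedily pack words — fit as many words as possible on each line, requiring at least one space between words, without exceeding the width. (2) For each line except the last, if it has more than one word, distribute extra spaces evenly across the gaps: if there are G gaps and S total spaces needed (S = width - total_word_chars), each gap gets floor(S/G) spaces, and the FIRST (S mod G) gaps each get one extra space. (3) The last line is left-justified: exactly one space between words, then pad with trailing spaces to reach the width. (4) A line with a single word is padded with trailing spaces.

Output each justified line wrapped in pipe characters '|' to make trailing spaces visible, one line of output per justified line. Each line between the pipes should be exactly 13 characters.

Answer: |you       top|
|vector   draw|
|capture  tree|
|silver brick |

Derivation:
Line 1: ['you', 'top'] (min_width=7, slack=6)
Line 2: ['vector', 'draw'] (min_width=11, slack=2)
Line 3: ['capture', 'tree'] (min_width=12, slack=1)
Line 4: ['silver', 'brick'] (min_width=12, slack=1)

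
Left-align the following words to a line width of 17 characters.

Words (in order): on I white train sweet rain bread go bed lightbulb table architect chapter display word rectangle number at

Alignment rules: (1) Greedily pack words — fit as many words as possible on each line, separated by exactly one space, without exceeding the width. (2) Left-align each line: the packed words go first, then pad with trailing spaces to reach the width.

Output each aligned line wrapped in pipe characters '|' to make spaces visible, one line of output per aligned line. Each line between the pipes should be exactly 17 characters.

Line 1: ['on', 'I', 'white', 'train'] (min_width=16, slack=1)
Line 2: ['sweet', 'rain', 'bread'] (min_width=16, slack=1)
Line 3: ['go', 'bed', 'lightbulb'] (min_width=16, slack=1)
Line 4: ['table', 'architect'] (min_width=15, slack=2)
Line 5: ['chapter', 'display'] (min_width=15, slack=2)
Line 6: ['word', 'rectangle'] (min_width=14, slack=3)
Line 7: ['number', 'at'] (min_width=9, slack=8)

Answer: |on I white train |
|sweet rain bread |
|go bed lightbulb |
|table architect  |
|chapter display  |
|word rectangle   |
|number at        |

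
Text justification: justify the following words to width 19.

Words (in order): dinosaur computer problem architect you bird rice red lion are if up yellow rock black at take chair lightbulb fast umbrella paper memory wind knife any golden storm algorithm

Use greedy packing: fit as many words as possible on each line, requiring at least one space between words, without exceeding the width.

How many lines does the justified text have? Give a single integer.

Answer: 11

Derivation:
Line 1: ['dinosaur', 'computer'] (min_width=17, slack=2)
Line 2: ['problem', 'architect'] (min_width=17, slack=2)
Line 3: ['you', 'bird', 'rice', 'red'] (min_width=17, slack=2)
Line 4: ['lion', 'are', 'if', 'up'] (min_width=14, slack=5)
Line 5: ['yellow', 'rock', 'black'] (min_width=17, slack=2)
Line 6: ['at', 'take', 'chair'] (min_width=13, slack=6)
Line 7: ['lightbulb', 'fast'] (min_width=14, slack=5)
Line 8: ['umbrella', 'paper'] (min_width=14, slack=5)
Line 9: ['memory', 'wind', 'knife'] (min_width=17, slack=2)
Line 10: ['any', 'golden', 'storm'] (min_width=16, slack=3)
Line 11: ['algorithm'] (min_width=9, slack=10)
Total lines: 11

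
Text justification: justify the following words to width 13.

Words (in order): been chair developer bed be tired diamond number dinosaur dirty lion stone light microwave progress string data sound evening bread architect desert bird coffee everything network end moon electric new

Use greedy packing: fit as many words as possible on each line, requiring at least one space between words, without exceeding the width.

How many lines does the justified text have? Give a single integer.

Line 1: ['been', 'chair'] (min_width=10, slack=3)
Line 2: ['developer', 'bed'] (min_width=13, slack=0)
Line 3: ['be', 'tired'] (min_width=8, slack=5)
Line 4: ['diamond'] (min_width=7, slack=6)
Line 5: ['number'] (min_width=6, slack=7)
Line 6: ['dinosaur'] (min_width=8, slack=5)
Line 7: ['dirty', 'lion'] (min_width=10, slack=3)
Line 8: ['stone', 'light'] (min_width=11, slack=2)
Line 9: ['microwave'] (min_width=9, slack=4)
Line 10: ['progress'] (min_width=8, slack=5)
Line 11: ['string', 'data'] (min_width=11, slack=2)
Line 12: ['sound', 'evening'] (min_width=13, slack=0)
Line 13: ['bread'] (min_width=5, slack=8)
Line 14: ['architect'] (min_width=9, slack=4)
Line 15: ['desert', 'bird'] (min_width=11, slack=2)
Line 16: ['coffee'] (min_width=6, slack=7)
Line 17: ['everything'] (min_width=10, slack=3)
Line 18: ['network', 'end'] (min_width=11, slack=2)
Line 19: ['moon', 'electric'] (min_width=13, slack=0)
Line 20: ['new'] (min_width=3, slack=10)
Total lines: 20

Answer: 20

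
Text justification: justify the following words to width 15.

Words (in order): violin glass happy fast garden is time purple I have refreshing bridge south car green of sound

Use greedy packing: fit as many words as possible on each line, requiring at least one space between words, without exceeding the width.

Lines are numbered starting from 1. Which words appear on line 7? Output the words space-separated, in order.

Answer: car green of

Derivation:
Line 1: ['violin', 'glass'] (min_width=12, slack=3)
Line 2: ['happy', 'fast'] (min_width=10, slack=5)
Line 3: ['garden', 'is', 'time'] (min_width=14, slack=1)
Line 4: ['purple', 'I', 'have'] (min_width=13, slack=2)
Line 5: ['refreshing'] (min_width=10, slack=5)
Line 6: ['bridge', 'south'] (min_width=12, slack=3)
Line 7: ['car', 'green', 'of'] (min_width=12, slack=3)
Line 8: ['sound'] (min_width=5, slack=10)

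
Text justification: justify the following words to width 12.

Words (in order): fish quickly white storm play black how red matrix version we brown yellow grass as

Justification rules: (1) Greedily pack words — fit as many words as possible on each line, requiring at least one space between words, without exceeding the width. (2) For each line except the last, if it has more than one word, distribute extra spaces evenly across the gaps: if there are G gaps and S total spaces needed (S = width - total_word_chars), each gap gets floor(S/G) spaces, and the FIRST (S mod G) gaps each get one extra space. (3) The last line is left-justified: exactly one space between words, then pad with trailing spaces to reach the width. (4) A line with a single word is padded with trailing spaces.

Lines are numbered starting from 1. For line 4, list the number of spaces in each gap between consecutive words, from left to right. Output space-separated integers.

Answer: 6

Derivation:
Line 1: ['fish', 'quickly'] (min_width=12, slack=0)
Line 2: ['white', 'storm'] (min_width=11, slack=1)
Line 3: ['play', 'black'] (min_width=10, slack=2)
Line 4: ['how', 'red'] (min_width=7, slack=5)
Line 5: ['matrix'] (min_width=6, slack=6)
Line 6: ['version', 'we'] (min_width=10, slack=2)
Line 7: ['brown', 'yellow'] (min_width=12, slack=0)
Line 8: ['grass', 'as'] (min_width=8, slack=4)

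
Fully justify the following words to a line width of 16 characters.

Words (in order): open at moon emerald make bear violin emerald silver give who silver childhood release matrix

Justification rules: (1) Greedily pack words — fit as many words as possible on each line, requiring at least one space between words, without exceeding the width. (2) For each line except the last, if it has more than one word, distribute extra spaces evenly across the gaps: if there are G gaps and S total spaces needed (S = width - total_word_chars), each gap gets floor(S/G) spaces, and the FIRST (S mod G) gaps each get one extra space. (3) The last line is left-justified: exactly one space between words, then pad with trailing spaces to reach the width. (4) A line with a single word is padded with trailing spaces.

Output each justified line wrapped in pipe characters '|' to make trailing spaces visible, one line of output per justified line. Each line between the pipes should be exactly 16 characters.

Line 1: ['open', 'at', 'moon'] (min_width=12, slack=4)
Line 2: ['emerald', 'make'] (min_width=12, slack=4)
Line 3: ['bear', 'violin'] (min_width=11, slack=5)
Line 4: ['emerald', 'silver'] (min_width=14, slack=2)
Line 5: ['give', 'who', 'silver'] (min_width=15, slack=1)
Line 6: ['childhood'] (min_width=9, slack=7)
Line 7: ['release', 'matrix'] (min_width=14, slack=2)

Answer: |open   at   moon|
|emerald     make|
|bear      violin|
|emerald   silver|
|give  who silver|
|childhood       |
|release matrix  |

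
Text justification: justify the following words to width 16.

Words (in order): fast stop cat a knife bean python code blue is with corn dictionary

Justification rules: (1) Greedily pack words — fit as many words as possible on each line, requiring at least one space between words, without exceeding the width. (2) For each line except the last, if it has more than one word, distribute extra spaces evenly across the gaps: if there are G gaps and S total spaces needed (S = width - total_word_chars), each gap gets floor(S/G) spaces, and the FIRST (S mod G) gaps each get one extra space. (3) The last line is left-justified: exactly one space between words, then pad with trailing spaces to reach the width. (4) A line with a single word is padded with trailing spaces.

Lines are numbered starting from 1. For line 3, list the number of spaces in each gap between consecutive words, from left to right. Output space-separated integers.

Answer: 1 1

Derivation:
Line 1: ['fast', 'stop', 'cat', 'a'] (min_width=15, slack=1)
Line 2: ['knife', 'bean'] (min_width=10, slack=6)
Line 3: ['python', 'code', 'blue'] (min_width=16, slack=0)
Line 4: ['is', 'with', 'corn'] (min_width=12, slack=4)
Line 5: ['dictionary'] (min_width=10, slack=6)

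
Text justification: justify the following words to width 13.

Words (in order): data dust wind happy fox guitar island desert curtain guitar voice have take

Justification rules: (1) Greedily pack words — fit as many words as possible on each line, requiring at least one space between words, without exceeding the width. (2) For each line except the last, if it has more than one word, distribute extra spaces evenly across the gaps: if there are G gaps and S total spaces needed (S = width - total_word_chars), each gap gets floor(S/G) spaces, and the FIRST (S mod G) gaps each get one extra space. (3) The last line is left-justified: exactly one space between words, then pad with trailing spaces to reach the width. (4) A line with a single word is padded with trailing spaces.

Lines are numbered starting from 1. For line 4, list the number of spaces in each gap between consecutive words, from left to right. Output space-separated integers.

Line 1: ['data', 'dust'] (min_width=9, slack=4)
Line 2: ['wind', 'happy'] (min_width=10, slack=3)
Line 3: ['fox', 'guitar'] (min_width=10, slack=3)
Line 4: ['island', 'desert'] (min_width=13, slack=0)
Line 5: ['curtain'] (min_width=7, slack=6)
Line 6: ['guitar', 'voice'] (min_width=12, slack=1)
Line 7: ['have', 'take'] (min_width=9, slack=4)

Answer: 1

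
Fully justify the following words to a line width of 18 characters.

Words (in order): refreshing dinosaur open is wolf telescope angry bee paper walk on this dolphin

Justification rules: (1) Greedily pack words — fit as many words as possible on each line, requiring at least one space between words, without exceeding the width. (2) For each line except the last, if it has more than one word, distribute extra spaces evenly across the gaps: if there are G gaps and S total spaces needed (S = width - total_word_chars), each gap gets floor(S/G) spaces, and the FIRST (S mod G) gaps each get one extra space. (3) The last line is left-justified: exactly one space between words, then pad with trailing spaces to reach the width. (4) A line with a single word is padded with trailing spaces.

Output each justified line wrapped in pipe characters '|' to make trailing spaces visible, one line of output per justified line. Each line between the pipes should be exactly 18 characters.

Answer: |refreshing        |
|dinosaur  open  is|
|wolf     telescope|
|angry   bee  paper|
|walk    on    this|
|dolphin           |

Derivation:
Line 1: ['refreshing'] (min_width=10, slack=8)
Line 2: ['dinosaur', 'open', 'is'] (min_width=16, slack=2)
Line 3: ['wolf', 'telescope'] (min_width=14, slack=4)
Line 4: ['angry', 'bee', 'paper'] (min_width=15, slack=3)
Line 5: ['walk', 'on', 'this'] (min_width=12, slack=6)
Line 6: ['dolphin'] (min_width=7, slack=11)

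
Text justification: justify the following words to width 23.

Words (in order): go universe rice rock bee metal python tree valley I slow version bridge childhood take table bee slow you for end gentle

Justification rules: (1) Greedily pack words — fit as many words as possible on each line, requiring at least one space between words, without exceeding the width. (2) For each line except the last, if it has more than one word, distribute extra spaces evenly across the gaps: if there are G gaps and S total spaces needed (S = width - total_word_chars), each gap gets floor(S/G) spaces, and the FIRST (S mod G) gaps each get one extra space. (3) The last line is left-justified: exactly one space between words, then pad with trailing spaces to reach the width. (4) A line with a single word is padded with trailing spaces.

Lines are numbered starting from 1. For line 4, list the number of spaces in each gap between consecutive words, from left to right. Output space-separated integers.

Answer: 2 2

Derivation:
Line 1: ['go', 'universe', 'rice', 'rock'] (min_width=21, slack=2)
Line 2: ['bee', 'metal', 'python', 'tree'] (min_width=21, slack=2)
Line 3: ['valley', 'I', 'slow', 'version'] (min_width=21, slack=2)
Line 4: ['bridge', 'childhood', 'take'] (min_width=21, slack=2)
Line 5: ['table', 'bee', 'slow', 'you', 'for'] (min_width=22, slack=1)
Line 6: ['end', 'gentle'] (min_width=10, slack=13)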